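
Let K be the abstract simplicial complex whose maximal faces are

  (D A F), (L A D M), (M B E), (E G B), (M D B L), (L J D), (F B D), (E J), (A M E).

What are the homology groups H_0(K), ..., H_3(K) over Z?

Fix the vertex order A < B < D < E < F < G < J < L < M and write every simplex with vertices in increasing order. Then dim K = 3 and the simplices of K are:

  0-simplices (9): A, B, D, E, F, G, J, L, M
  1-simplices (20): AD, AE, AF, AL, AM, BD, BE, BF, BG, BL, BM, DF, DJ, DL, DM, EG, EJ, EM, JL, LM
  2-simplices (13): ADF, ADL, ADM, AEM, ALM, BDF, BDL, BDM, BEG, BEM, BLM, DJL, DLM
  3-simplices (2): ADLM, BDLM

so the chain groups are C_0 ≅ Z^9, C_1 ≅ Z^20, C_2 ≅ Z^13, C_3 ≅ Z^2.

∂_1: C_1 → C_0 sends each edge [p,q] (with p < q) to q − p.
The 9×20 boundary matrix has rank 8 and Smith normal form diag(1,1,1,1,1,1,1,1).

The boundary map ∂_2: C_2 → C_1 sends each 2-simplex [p,q,r] to [q,r] − [p,r] + [p,q]. For instance
  ∂BEG = EG − BG + BE,
  ∂BDM = DM − BM + BD.
The 20×13 boundary matrix has rank 11 and Smith normal form diag(1,1,1,1,1,1,1,1,1,1,1).

The boundary map ∂_3: C_3 → C_2 sends each 3-simplex σ to the alternating sum Σ_i (−1)^i (σ with its i-th vertex removed). For instance
  ∂BDLM = DLM − BLM + BDM − BDL,
  ∂ADLM = DLM − ALM + ADM − ADL.
As a 13×2 matrix over Z this has rank 2, with invariant factors (1,1).

Reading off H_k = ker ∂_k / im ∂_{k+1}:

  H_0: rank C_0 − rank ∂_1 = 9 − 8 = 1, and the invariant factors of ∂_1 are all 1, so H_0 = Z.
  H_1: rank ker ∂_1 − rank ∂_2 = (20 − 8) − 11 = 1, and the invariant factors of ∂_2 are all 1, so H_1 = Z.
  H_2: rank ker ∂_2 − rank ∂_3 = (13 − 11) − 2 = 0, and the invariant factors of ∂_3 are all 1, so H_2 = 0.
  H_3: rank ker ∂_3 − rank ∂_4 = (2 − 2) − 0 = 0, and there is no ∂_4, so H_3 = 0.

H_0 = Z,  H_1 = Z,  H_2 = 0,  H_3 = 0.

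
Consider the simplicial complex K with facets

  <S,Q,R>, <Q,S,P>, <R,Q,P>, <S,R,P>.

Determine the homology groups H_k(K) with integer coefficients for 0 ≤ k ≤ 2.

H_0 = Z,  H_1 = 0,  H_2 = Z.

K has 4 vertices, 6 edges, 4 triangles.
rank ∂_0 = 0, rank ∂_1 = 3 ⇒ b_0 = 4 − 0 − 3 = 1; all invariant factors of ∂_1 are 1 so no torsion. So H_0 ≅ Z.
rank ∂_1 = 3, rank ∂_2 = 3 ⇒ b_1 = 6 − 3 − 3 = 0; all invariant factors of ∂_2 are 1 so no torsion. So H_1 ≅ 0.
rank ∂_2 = 3, rank ∂_3 = 0 ⇒ b_2 = 4 − 3 − 0 = 1. So H_2 ≅ Z.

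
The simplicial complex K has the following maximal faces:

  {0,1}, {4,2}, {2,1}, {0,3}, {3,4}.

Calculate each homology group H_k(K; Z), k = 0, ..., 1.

We work with the vertex ordering 0 < 1 < 2 < 3 < 4. The simplices of K, each written with vertices in increasing order, are:

  0-simplices (5): [0], [1], [2], [3], [4]
  1-simplices (5): [0,1], [0,3], [1,2], [2,4], [3,4]

so the chain groups are C_0 ≅ Z^5, C_1 ≅ Z^5.

The boundary map ∂_1: C_1 → C_0 sends each edge [p,q] (with p < q) to q − p. For instance
  ∂[0,1] = [1] − [0].
The 5×5 boundary matrix has rank 4 and Smith normal form diag(1,1,1,1).

Reading off H_k = ker ∂_k / im ∂_{k+1}:

  H_0: rank C_0 − rank ∂_1 = 5 − 4 = 1, and the invariant factors of ∂_1 are all 1, so H_0 ≅ Z.
  H_1: rank ker ∂_1 − rank ∂_2 = (5 − 4) − 0 = 1, and there is no ∂_2, so H_1 ≅ Z.

As a check, the Euler characteristic is 5 − 5 = 0, which agrees with 1 − 1 = 0.

H_0 = Z,  H_1 = Z.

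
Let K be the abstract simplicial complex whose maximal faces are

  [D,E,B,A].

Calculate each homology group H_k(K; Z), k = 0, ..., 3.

H_0 ≅ Z,  H_1 = 0,  H_2 = 0,  H_3 = 0.

Take the total order A < B < D < E on the vertex set. Then K (dimension 3) consists of the simplices:

  0-simplices (4): A, B, D, E
  1-simplices (6): AB, AD, AE, BD, BE, DE
  2-simplices (4): ABD, ABE, ADE, BDE
  3-simplices (1): ABDE

giving chain groups C_0 ≅ Z^4, C_1 ≅ Z^6, C_2 ≅ Z^4, C_3 ≅ Z^1.

∂_1: C_1 → C_0 maps an edge to its endpoints' difference, ∂[p,q] = q − p. For instance
  ∂DE = E − D.
As a 4×6 matrix over Z this has rank 3, with invariant factors (1,1,1).

∂_2: C_2 → C_1 acts by ∂[p,q,r] = [q,r] − [p,r] + [p,q]. For instance
  ∂ABE = BE − AE + AB,
  ∂ADE = DE − AE + AD.
The resulting 6×4 matrix has rank 3, and its Smith normal form has invariant factors (1,1,1).

∂_3: C_3 → C_2 sends each 3-simplex σ to the alternating sum Σ_i (−1)^i (σ with its i-th vertex removed). For instance
  ∂ABDE = BDE − ADE + ABE − ABD.
The resulting 4×1 matrix has rank 1, and its Smith normal form has invariant factors (1).

Computing H_k = (kernel of ∂_k) / (image of ∂_{k+1}):

  H_0: rank C_0 − rank ∂_1 = 4 − 3 = 1, and the invariant factors of ∂_1 are all 1, so H_0 ≅ Z.
  H_1: rank ker ∂_1 − rank ∂_2 = (6 − 3) − 3 = 0, and the invariant factors of ∂_2 are all 1, so H_1 ≅ 0.
  H_2: rank ker ∂_2 − rank ∂_3 = (4 − 3) − 1 = 0, and the invariant factors of ∂_3 are all 1, so H_2 ≅ 0.
  H_3: rank ker ∂_3 − rank ∂_4 = (1 − 1) − 0 = 0, and there is no ∂_4, so H_3 ≅ 0.

As a check, the Euler characteristic is 4 − 6 + 4 − 1 = 1, which agrees with 1 − 0 + 0 − 0 = 1.
(K is a triangulation of the 3-simplex.)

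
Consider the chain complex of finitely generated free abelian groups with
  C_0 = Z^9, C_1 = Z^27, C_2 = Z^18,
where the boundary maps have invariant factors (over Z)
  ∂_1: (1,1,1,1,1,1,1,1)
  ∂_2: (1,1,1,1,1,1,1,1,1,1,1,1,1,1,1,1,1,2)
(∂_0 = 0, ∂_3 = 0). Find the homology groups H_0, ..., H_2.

H_0: b_0 = 9 − 0 − 8 = 1; torsion from ∂_1 factors > 1: none. So H_0 = Z.
H_1: b_1 = 27 − 8 − 18 = 1; torsion from ∂_2 factors > 1: [2]. So H_1 = Z ⊕ Z/2Z.
H_2: b_2 = 18 − 18 − 0 = 0; torsion from ∂_3 factors > 1: none. So H_2 = 0.

H_0 = Z,  H_1 = Z ⊕ Z/2Z,  H_2 = 0.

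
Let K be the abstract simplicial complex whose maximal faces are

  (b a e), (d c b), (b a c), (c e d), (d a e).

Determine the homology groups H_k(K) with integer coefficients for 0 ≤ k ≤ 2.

Fix the vertex order a < b < c < d < e and write every simplex with vertices in increasing order. Then dim K = 2 and the simplices of K are:

  0-simplices (5): a, b, c, d, e
  1-simplices (10): ab, ac, ad, ae, bc, bd, be, cd, ce, de
  2-simplices (5): abc, abe, ade, bcd, cde

Hence C_0 ≅ Z^5, C_1 ≅ Z^10, C_2 ≅ Z^5.

Boundary ∂_1: C_1 → C_0 is given by ∂[p,q] = [q] − [p].
As a 5×10 matrix over Z this has rank 4, with invariant factors (1,1,1,1).

The boundary map ∂_2: C_2 → C_1 acts by ∂[p,q,r] = [q,r] − [p,r] + [p,q]. For instance
  ∂cde = de − ce + cd,
  ∂ade = de − ae + ad.
As a 10×5 matrix over Z this has rank 5, with invariant factors (1,1,1,1,1).

Reading off H_k = ker ∂_k / im ∂_{k+1}:

  H_0: rank C_0 − rank ∂_1 = 5 − 4 = 1, and the invariant factors of ∂_1 are all 1, so H_0 ≅ Z.
  H_1: rank ker ∂_1 − rank ∂_2 = (10 − 4) − 5 = 1, and the invariant factors of ∂_2 are all 1, so H_1 ≅ Z.
  H_2: rank ker ∂_2 − rank ∂_3 = (5 − 5) − 0 = 0, and there is no ∂_3, so H_2 ≅ 0.

As a check, the Euler characteristic is 5 − 10 + 5 = 0, which agrees with 1 − 1 + 0 = 0.
(K is a triangulation of the Möbius band.)

H_0 = Z,  H_1 = Z,  H_2 = 0.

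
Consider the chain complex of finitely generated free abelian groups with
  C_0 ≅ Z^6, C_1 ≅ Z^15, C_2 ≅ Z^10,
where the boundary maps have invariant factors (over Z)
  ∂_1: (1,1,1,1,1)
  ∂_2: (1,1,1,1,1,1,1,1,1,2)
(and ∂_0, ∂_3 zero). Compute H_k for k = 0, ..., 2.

H_0: b_0 = 6 − 0 − 5 = 1; torsion from ∂_1 factors > 1: none. So H_0 = Z.
H_1: b_1 = 15 − 5 − 10 = 0; torsion from ∂_2 factors > 1: [2]. So H_1 = Z_2.
H_2: b_2 = 10 − 10 − 0 = 0; torsion from ∂_3 factors > 1: none. So H_2 = 0.

H_0 = Z,  H_1 = Z_2,  H_2 = 0.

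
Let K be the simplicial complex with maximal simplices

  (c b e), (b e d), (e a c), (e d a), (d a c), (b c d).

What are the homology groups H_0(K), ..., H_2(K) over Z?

Take the total order a < b < c < d < e on the vertex set. Then K (dimension 2) consists of the simplices:

  0-simplices (5): a, b, c, d, e
  1-simplices (9): ac, ad, ae, bc, bd, be, cd, ce, de
  2-simplices (6): acd, ace, ade, bcd, bce, bde

giving chain groups C_0 ≅ Z^5, C_1 ≅ Z^9, C_2 ≅ Z^6.

Boundary ∂_1: C_1 → C_0 is given by ∂[p,q] = [q] − [p].
This gives a 5×9 integer matrix of rank 4; reducing to Smith normal form yields diagonal entries (1,1,1,1).

∂_2: C_2 → C_1 maps a triangle to the signed sum of its edges. For instance
  ∂ade = de − ae + ad,
  ∂ace = ce − ae + ac.
This gives a 9×6 integer matrix of rank 5; reducing to Smith normal form yields diagonal entries (1,1,1,1,1).

Reading off H_k = ker ∂_k / im ∂_{k+1}:

  H_0: rank C_0 − rank ∂_1 = 5 − 4 = 1, and the invariant factors of ∂_1 are all 1, so H_0 = Z.
  H_1: rank ker ∂_1 − rank ∂_2 = (9 − 4) − 5 = 0, and the invariant factors of ∂_2 are all 1, so H_1 = 0.
  H_2: rank ker ∂_2 − rank ∂_3 = (6 − 5) − 0 = 1, and there is no ∂_3, so H_2 = Z.

H_0 ≅ Z,  H_1 = 0,  H_2 ≅ Z.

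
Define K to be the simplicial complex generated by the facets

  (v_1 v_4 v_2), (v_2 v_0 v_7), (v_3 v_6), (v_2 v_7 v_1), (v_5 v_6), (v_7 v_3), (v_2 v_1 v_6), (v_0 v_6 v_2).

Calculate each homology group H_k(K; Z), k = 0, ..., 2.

We work with the vertex ordering v_0 < v_1 < v_2 < v_3 < v_4 < v_5 < v_6 < v_7. The simplices of K, each written with vertices in increasing order, are:

  0-simplices (8): [v_0], [v_1], [v_2], [v_3], [v_4], [v_5], [v_6], [v_7]
  1-simplices (13): [v_0,v_2], [v_0,v_6], [v_0,v_7], [v_1,v_2], [v_1,v_4], [v_1,v_6], [v_1,v_7], [v_2,v_4], [v_2,v_6], [v_2,v_7], [v_3,v_6], [v_3,v_7], [v_5,v_6]
  2-simplices (5): [v_0,v_2,v_6], [v_0,v_2,v_7], [v_1,v_2,v_4], [v_1,v_2,v_6], [v_1,v_2,v_7]

giving chain groups C_0 ≅ Z^8, C_1 ≅ Z^13, C_2 ≅ Z^5.

Boundary ∂_1: C_1 → C_0 sends each edge [p,q] (with p < q) to q − p.
As a 8×13 matrix over Z this has rank 7, with invariant factors (1,1,1,1,1,1,1).

Boundary ∂_2: C_2 → C_1 maps a triangle to the signed sum of its edges. For instance
  ∂[v_1,v_2,v_6] = [v_2,v_6] − [v_1,v_6] + [v_1,v_2],
  ∂[v_0,v_2,v_7] = [v_2,v_7] − [v_0,v_7] + [v_0,v_2].
This gives a 13×5 integer matrix of rank 5; reducing to Smith normal form yields diagonal entries (1,1,1,1,1).

Now H_k = ker ∂_k / im ∂_{k+1}, so:

  H_0: rank C_0 − rank ∂_1 = 8 − 7 = 1, and the invariant factors of ∂_1 are all 1, so H_0 = Z.
  H_1: rank ker ∂_1 − rank ∂_2 = (13 − 7) − 5 = 1, and the invariant factors of ∂_2 are all 1, so H_1 = Z.
  H_2: rank ker ∂_2 − rank ∂_3 = (5 − 5) − 0 = 0, and there is no ∂_3, so H_2 = 0.

H_0 = Z,  H_1 = Z,  H_2 = 0.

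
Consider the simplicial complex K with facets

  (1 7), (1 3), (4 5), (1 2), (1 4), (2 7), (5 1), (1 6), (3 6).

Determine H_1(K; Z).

H_1 = Z^3.

Fix the vertex order 1 < 2 < 3 < 4 < 5 < 6 < 7 and write every simplex with vertices in increasing order. Then dim K = 1 and the simplices of K are:

  0-simplices (7): [1], [2], [3], [4], [5], [6], [7]
  1-simplices (9): [1,2], [1,3], [1,4], [1,5], [1,6], [1,7], [2,7], [3,6], [4,5]

Hence C_0 ≅ Z^7, C_1 ≅ Z^9.

The boundary map ∂_1: C_1 → C_0 maps an edge to its endpoints' difference, ∂[p,q] = q − p.
As a 7×9 matrix over Z this has rank 6, with invariant factors (1,1,1,1,1,1).

Now H_k = ker ∂_k / im ∂_{k+1}, so:

  H_1: rank ker ∂_1 − rank ∂_2 = (9 − 6) − 0 = 3, and there is no ∂_2, so H_1 = Z^3.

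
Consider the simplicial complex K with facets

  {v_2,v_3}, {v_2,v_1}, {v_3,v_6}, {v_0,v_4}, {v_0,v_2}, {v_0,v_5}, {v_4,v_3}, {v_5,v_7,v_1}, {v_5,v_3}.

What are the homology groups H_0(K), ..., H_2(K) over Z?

Fix the vertex order v_0 < v_1 < v_2 < v_3 < v_4 < v_5 < v_6 < v_7 and write every simplex with vertices in increasing order. Then dim K = 2 and the simplices of K are:

  0-simplices (8): [v_0], [v_1], [v_2], [v_3], [v_4], [v_5], [v_6], [v_7]
  1-simplices (11): [v_0,v_2], [v_0,v_4], [v_0,v_5], [v_1,v_2], [v_1,v_5], [v_1,v_7], [v_2,v_3], [v_3,v_4], [v_3,v_5], [v_3,v_6], [v_5,v_7]
  2-simplices (1): [v_1,v_5,v_7]

giving chain groups C_0 ≅ Z^8, C_1 ≅ Z^11, C_2 ≅ Z^1.

The boundary map ∂_1: C_1 → C_0 sends each edge [p,q] (with p < q) to q − p.
This gives a 8×11 integer matrix of rank 7; reducing to Smith normal form yields diagonal entries (1,1,1,1,1,1,1).

∂_2: C_2 → C_1 maps a triangle to the signed sum of its edges. For instance
  ∂[v_1,v_5,v_7] = [v_5,v_7] − [v_1,v_7] + [v_1,v_5].
As a 11×1 matrix over Z this has rank 1, with invariant factors (1).

Reading off H_k = ker ∂_k / im ∂_{k+1}:

  H_0: rank C_0 − rank ∂_1 = 8 − 7 = 1, and the invariant factors of ∂_1 are all 1, so H_0 ≅ Z.
  H_1: rank ker ∂_1 − rank ∂_2 = (11 − 7) − 1 = 3, and the invariant factors of ∂_2 are all 1, so H_1 ≅ Z^3.
  H_2: rank ker ∂_2 − rank ∂_3 = (1 − 1) − 0 = 0, and there is no ∂_3, so H_2 ≅ 0.

H_0 ≅ Z,  H_1 ≅ Z^3,  H_2 = 0.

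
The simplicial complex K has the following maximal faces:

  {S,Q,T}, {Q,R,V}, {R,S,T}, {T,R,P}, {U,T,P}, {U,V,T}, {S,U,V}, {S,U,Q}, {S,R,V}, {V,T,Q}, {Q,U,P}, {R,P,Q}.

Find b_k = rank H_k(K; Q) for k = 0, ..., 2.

We work with the vertex ordering P < Q < R < S < T < U < V. The simplices of K, each written with vertices in increasing order, are:

  0-simplices (7): P, Q, R, S, T, U, V
  1-simplices (18): PQ, PR, PT, PU, QR, QS, QT, QU, QV, RS, RT, RV, ST, SU, SV, TU, TV, UV
  2-simplices (12): PQR, PQU, PRT, PTU, QRV, QST, QSU, QTV, RST, RSV, SUV, TUV

giving chain groups C_0 ≅ Z^7, C_1 ≅ Z^18, C_2 ≅ Z^12.

Boundary ∂_1: C_1 → C_0 maps an edge to its endpoints' difference, ∂[p,q] = q − p. For instance
  ∂QS = S − Q.
The 7×18 boundary matrix has rank 6 and Smith normal form diag(1,1,1,1,1,1).

The boundary map ∂_2: C_2 → C_1 acts by ∂[p,q,r] = [q,r] − [p,r] + [p,q]. For instance
  ∂QTV = TV − QV + QT,
  ∂PQR = QR − PR + PQ.
The resulting 18×12 matrix has rank 12, and its Smith normal form has invariant factors (1,1,1,1,1,1,1,1,1,1,1,2).

Reading off H_k = ker ∂_k / im ∂_{k+1}:

  H_0: rank C_0 − rank ∂_1 = 7 − 6 = 1, and the invariant factors of ∂_1 are all 1, so H_0 = Z.
  H_1: rank ker ∂_1 − rank ∂_2 = (18 − 6) − 12 = 0, and ∂_2 has invariant factor 2 > 1, so H_1 = Z/2Z.
  H_2: rank ker ∂_2 − rank ∂_3 = (12 − 12) − 0 = 0, and there is no ∂_3, so H_2 = 0.

(K is a triangulation of the real projective plane RP^2.)

Hence the Betti numbers are b_0 = 1, b_1 = 0, b_2 = 0.

b_0 = 1, b_1 = 0, b_2 = 0.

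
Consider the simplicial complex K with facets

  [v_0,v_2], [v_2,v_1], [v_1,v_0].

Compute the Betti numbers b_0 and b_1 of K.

K has 3 vertices, 3 edges.
rank ∂_0 = 0, rank ∂_1 = 2 ⇒ b_0 = 3 − 0 − 2 = 1; all invariant factors of ∂_1 are 1 so no torsion. So H_0 = Z.
rank ∂_1 = 2, rank ∂_2 = 0 ⇒ b_1 = 3 − 2 − 0 = 1. So H_1 = Z.

b_0 = 1, b_1 = 1.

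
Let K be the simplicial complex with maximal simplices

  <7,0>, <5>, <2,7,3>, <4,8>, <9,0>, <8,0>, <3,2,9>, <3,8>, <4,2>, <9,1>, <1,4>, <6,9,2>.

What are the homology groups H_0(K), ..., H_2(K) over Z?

H_0 ≅ Z^2,  H_1 ≅ Z^4,  H_2 = 0.

K has 10 vertices, 15 edges, 3 triangles.
rank ∂_0 = 0, rank ∂_1 = 8 ⇒ b_0 = 10 − 0 − 8 = 2; all invariant factors of ∂_1 are 1 so no torsion. So H_0 = Z^2.
rank ∂_1 = 8, rank ∂_2 = 3 ⇒ b_1 = 15 − 8 − 3 = 4; all invariant factors of ∂_2 are 1 so no torsion. So H_1 = Z^4.
rank ∂_2 = 3, rank ∂_3 = 0 ⇒ b_2 = 3 − 3 − 0 = 0. So H_2 = 0.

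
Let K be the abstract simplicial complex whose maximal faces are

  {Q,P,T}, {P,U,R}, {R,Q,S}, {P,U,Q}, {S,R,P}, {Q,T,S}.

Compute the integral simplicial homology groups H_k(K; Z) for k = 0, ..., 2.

Take the total order P < Q < R < S < T < U on the vertex set. Then K (dimension 2) consists of the simplices:

  0-simplices (6): P, Q, R, S, T, U
  1-simplices (12): PQ, PR, PS, PT, PU, QR, QS, QT, QU, RS, RU, ST
  2-simplices (6): PQT, PQU, PRS, PRU, QRS, QST

Hence C_0 ≅ Z^6, C_1 ≅ Z^12, C_2 ≅ Z^6.

The boundary map ∂_1: C_1 → C_0 sends each edge [p,q] (with p < q) to q − p. For instance
  ∂QT = T − Q.
This gives a 6×12 integer matrix of rank 5; reducing to Smith normal form yields diagonal entries (1,1,1,1,1).

∂_2: C_2 → C_1 sends each 2-simplex [p,q,r] to [q,r] − [p,r] + [p,q]. For instance
  ∂PQU = QU − PU + PQ,
  ∂QST = ST − QT + QS.
As a 12×6 matrix over Z this has rank 6, with invariant factors (1,1,1,1,1,1).

Now H_k = ker ∂_k / im ∂_{k+1}, so:

  H_0: rank C_0 − rank ∂_1 = 6 − 5 = 1, and the invariant factors of ∂_1 are all 1, so H_0 ≅ Z.
  H_1: rank ker ∂_1 − rank ∂_2 = (12 − 5) − 6 = 1, and the invariant factors of ∂_2 are all 1, so H_1 ≅ Z.
  H_2: rank ker ∂_2 − rank ∂_3 = (6 − 6) − 0 = 0, and there is no ∂_3, so H_2 ≅ 0.

H_0 ≅ Z,  H_1 ≅ Z,  H_2 = 0.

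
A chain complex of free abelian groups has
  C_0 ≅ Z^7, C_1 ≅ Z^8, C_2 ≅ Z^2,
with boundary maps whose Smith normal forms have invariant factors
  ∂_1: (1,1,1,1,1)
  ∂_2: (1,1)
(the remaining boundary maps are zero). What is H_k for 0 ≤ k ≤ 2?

H_0: b_0 = 7 − 0 − 5 = 2; torsion from ∂_1 factors > 1: none. So H_0 ≅ Z^2.
H_1: b_1 = 8 − 5 − 2 = 1; torsion from ∂_2 factors > 1: none. So H_1 ≅ Z.
H_2: b_2 = 2 − 2 − 0 = 0; torsion from ∂_3 factors > 1: none. So H_2 ≅ 0.

H_0 ≅ Z^2,  H_1 ≅ Z,  H_2 = 0.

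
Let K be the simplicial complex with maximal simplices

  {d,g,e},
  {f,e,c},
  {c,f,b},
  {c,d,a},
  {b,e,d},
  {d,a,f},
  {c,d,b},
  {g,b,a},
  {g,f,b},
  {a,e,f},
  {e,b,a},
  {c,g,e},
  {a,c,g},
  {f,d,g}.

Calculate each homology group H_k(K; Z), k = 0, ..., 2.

Fix the vertex order a < b < c < d < e < f < g and write every simplex with vertices in increasing order. Then dim K = 2 and the simplices of K are:

  0-simplices (7): a, b, c, d, e, f, g
  1-simplices (21): ab, ac, ad, ae, af, ag, bc, bd, be, bf, bg, cd, ce, cf, cg, de, df, dg, ef, eg, fg
  2-simplices (14): abe, abg, acd, acg, adf, aef, bcd, bcf, bde, bfg, cef, ceg, deg, dfg

giving chain groups C_0 ≅ Z^7, C_1 ≅ Z^21, C_2 ≅ Z^14.

The boundary map ∂_1: C_1 → C_0 maps an edge to its endpoints' difference, ∂[p,q] = q − p. For instance
  ∂bg = g − b.
As a 7×21 matrix over Z this has rank 6, with invariant factors (1,1,1,1,1,1).

∂_2: C_2 → C_1 maps a triangle to the signed sum of its edges. For instance
  ∂bfg = fg − bg + bf,
  ∂abg = bg − ag + ab.
As a 21×14 matrix over Z this has rank 13, with invariant factors (1,1,1,1,1,1,1,1,1,1,1,1,1).

Computing H_k = (kernel of ∂_k) / (image of ∂_{k+1}):

  H_0: rank C_0 − rank ∂_1 = 7 − 6 = 1, and the invariant factors of ∂_1 are all 1, so H_0 ≅ Z.
  H_1: rank ker ∂_1 − rank ∂_2 = (21 − 6) − 13 = 2, and the invariant factors of ∂_2 are all 1, so H_1 ≅ Z^2.
  H_2: rank ker ∂_2 − rank ∂_3 = (14 − 13) − 0 = 1, and there is no ∂_3, so H_2 ≅ Z.

H_0 = Z,  H_1 = Z^2,  H_2 = Z.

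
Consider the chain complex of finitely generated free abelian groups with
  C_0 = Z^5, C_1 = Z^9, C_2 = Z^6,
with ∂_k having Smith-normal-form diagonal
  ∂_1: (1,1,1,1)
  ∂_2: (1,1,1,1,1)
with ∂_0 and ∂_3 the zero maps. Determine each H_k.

H_0 = Z,  H_1 = 0,  H_2 = Z.

H_0: b_0 = 5 − 0 − 4 = 1; torsion from ∂_1 factors > 1: none. So H_0 = Z.
H_1: b_1 = 9 − 4 − 5 = 0; torsion from ∂_2 factors > 1: none. So H_1 = 0.
H_2: b_2 = 6 − 5 − 0 = 1; torsion from ∂_3 factors > 1: none. So H_2 = Z.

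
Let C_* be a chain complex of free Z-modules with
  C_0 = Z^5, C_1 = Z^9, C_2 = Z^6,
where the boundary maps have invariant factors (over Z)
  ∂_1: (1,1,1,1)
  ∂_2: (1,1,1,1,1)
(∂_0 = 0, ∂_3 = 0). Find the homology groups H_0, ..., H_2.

H_0 = Z,  H_1 = 0,  H_2 = Z.

H_0: b_0 = 5 − 0 − 4 = 1; torsion from ∂_1 factors > 1: none. So H_0 = Z.
H_1: b_1 = 9 − 4 − 5 = 0; torsion from ∂_2 factors > 1: none. So H_1 = 0.
H_2: b_2 = 6 − 5 − 0 = 1; torsion from ∂_3 factors > 1: none. So H_2 = Z.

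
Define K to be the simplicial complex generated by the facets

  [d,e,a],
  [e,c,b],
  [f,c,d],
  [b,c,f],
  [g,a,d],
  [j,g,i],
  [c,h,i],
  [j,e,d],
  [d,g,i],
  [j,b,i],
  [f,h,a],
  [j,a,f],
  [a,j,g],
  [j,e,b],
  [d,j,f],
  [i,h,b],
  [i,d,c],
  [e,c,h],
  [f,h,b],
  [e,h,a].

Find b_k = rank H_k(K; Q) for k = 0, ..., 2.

b_0 = 1, b_1 = 1, b_2 = 0.

Take the total order a < b < c < d < e < f < g < h < i < j on the vertex set. Then K (dimension 2) consists of the simplices:

  0-simplices (10): a, b, c, d, e, f, g, h, i, j
  1-simplices (30): ad, ae, af, ag, ah, aj, bc, be, bf, bh, bi, bj, cd, ce, cf, ch, ci, de, df, dg, di, dj, eh, ej, fh, fj, gi, gj, hi, ij
  2-simplices (20): ade, adg, aeh, afh, afj, agj, bce, bcf, bej, bfh, bhi, bij, cdf, cdi, ceh, chi, dej, dfj, dgi, gij

Hence C_0 ≅ Z^10, C_1 ≅ Z^30, C_2 ≅ Z^20.

∂_1: C_1 → C_0 sends each edge [p,q] (with p < q) to q − p. For instance
  ∂ae = e − a.
The 10×30 boundary matrix has rank 9 and Smith normal form diag(1,1,1,1,1,1,1,1,1).

Boundary ∂_2: C_2 → C_1 maps a triangle to the signed sum of its edges. For instance
  ∂afh = fh − ah + af,
  ∂ade = de − ae + ad.
As a 30×20 matrix over Z this has rank 20, with invariant factors (1,1,1,1,1,1,1,1,1,1,1,1,1,1,1,1,1,1,1,2).

From H_k ≅ ker(∂_k) / im(∂_{k+1}) we obtain:

  H_0: rank C_0 − rank ∂_1 = 10 − 9 = 1, and the invariant factors of ∂_1 are all 1, so H_0 ≅ Z.
  H_1: rank ker ∂_1 − rank ∂_2 = (30 − 9) − 20 = 1, and ∂_2 has invariant factor 2 > 1, so H_1 ≅ Z × Z/2.
  H_2: rank ker ∂_2 − rank ∂_3 = (20 − 20) − 0 = 0, and there is no ∂_3, so H_2 ≅ 0.

As a check, the Euler characteristic is 10 − 30 + 20 = 0, which agrees with 1 − 1 + 0 = 0.

Hence the Betti numbers are b_0 = 1, b_1 = 1, b_2 = 0.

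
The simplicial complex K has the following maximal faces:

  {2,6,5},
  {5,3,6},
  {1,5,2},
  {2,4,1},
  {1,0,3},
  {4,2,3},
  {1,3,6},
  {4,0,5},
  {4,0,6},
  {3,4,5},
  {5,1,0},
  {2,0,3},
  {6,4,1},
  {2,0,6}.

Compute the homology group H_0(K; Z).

K has 7 vertices, 21 edges, 14 triangles.
rank ∂_0 = 0, rank ∂_1 = 6 ⇒ b_0 = 7 − 0 − 6 = 1; all invariant factors of ∂_1 are 1 so no torsion. So H_0 ≅ Z.

H_0 ≅ Z.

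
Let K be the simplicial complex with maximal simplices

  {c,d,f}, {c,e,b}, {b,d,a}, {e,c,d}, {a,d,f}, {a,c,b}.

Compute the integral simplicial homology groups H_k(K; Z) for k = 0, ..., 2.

H_0 = Z,  H_1 = Z,  H_2 = 0.

Take the total order a < b < c < d < e < f on the vertex set. Then K (dimension 2) consists of the simplices:

  0-simplices (6): a, b, c, d, e, f
  1-simplices (12): ab, ac, ad, af, bc, bd, be, cd, ce, cf, de, df
  2-simplices (6): abc, abd, adf, bce, cde, cdf

so the chain groups are C_0 ≅ Z^6, C_1 ≅ Z^12, C_2 ≅ Z^6.

∂_1: C_1 → C_0 maps an edge to its endpoints' difference, ∂[p,q] = q − p. For instance
  ∂be = e − b.
The 6×12 boundary matrix has rank 5 and Smith normal form diag(1,1,1,1,1).

The boundary map ∂_2: C_2 → C_1 maps a triangle to the signed sum of its edges. For instance
  ∂abd = bd − ad + ab,
  ∂cdf = df − cf + cd.
This gives a 12×6 integer matrix of rank 6; reducing to Smith normal form yields diagonal entries (1,1,1,1,1,1).

Now H_k = ker ∂_k / im ∂_{k+1}, so:

  H_0: rank C_0 − rank ∂_1 = 6 − 5 = 1, and the invariant factors of ∂_1 are all 1, so H_0 = Z.
  H_1: rank ker ∂_1 − rank ∂_2 = (12 − 5) − 6 = 1, and the invariant factors of ∂_2 are all 1, so H_1 = Z.
  H_2: rank ker ∂_2 − rank ∂_3 = (6 − 6) − 0 = 0, and there is no ∂_3, so H_2 = 0.

As a check, the Euler characteristic is 6 − 12 + 6 = 0, which agrees with 1 − 1 + 0 = 0.
(K is a triangulation of the cylinder S^1 x I.)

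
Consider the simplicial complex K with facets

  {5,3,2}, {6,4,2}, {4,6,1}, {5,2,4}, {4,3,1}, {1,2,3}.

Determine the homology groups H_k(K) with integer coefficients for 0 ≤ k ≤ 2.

H_0 = Z,  H_1 = Z,  H_2 = 0.

Order the vertices as 1 < 2 < 3 < 4 < 5 < 6. Listing each simplex with vertices in this order, K has dimension 2 with simplices:

  0-simplices (6): [1], [2], [3], [4], [5], [6]
  1-simplices (12): [1,2], [1,3], [1,4], [1,6], [2,3], [2,4], [2,5], [2,6], [3,4], [3,5], [4,5], [4,6]
  2-simplices (6): [1,2,3], [1,3,4], [1,4,6], [2,3,5], [2,4,5], [2,4,6]

giving chain groups C_0 ≅ Z^6, C_1 ≅ Z^12, C_2 ≅ Z^6.

Boundary ∂_1: C_1 → C_0 sends each edge [p,q] (with p < q) to q − p. For instance
  ∂[1,4] = [4] − [1].
This gives a 6×12 integer matrix of rank 5; reducing to Smith normal form yields diagonal entries (1,1,1,1,1).

Boundary ∂_2: C_2 → C_1 sends each 2-simplex [p,q,r] to [q,r] − [p,r] + [p,q]. For instance
  ∂[2,4,5] = [4,5] − [2,5] + [2,4],
  ∂[1,3,4] = [3,4] − [1,4] + [1,3].
The 12×6 boundary matrix has rank 6 and Smith normal form diag(1,1,1,1,1,1).

From H_k ≅ ker(∂_k) / im(∂_{k+1}) we obtain:

  H_0: rank C_0 − rank ∂_1 = 6 − 5 = 1, and the invariant factors of ∂_1 are all 1, so H_0 = Z.
  H_1: rank ker ∂_1 − rank ∂_2 = (12 − 5) − 6 = 1, and the invariant factors of ∂_2 are all 1, so H_1 = Z.
  H_2: rank ker ∂_2 − rank ∂_3 = (6 − 6) − 0 = 0, and there is no ∂_3, so H_2 = 0.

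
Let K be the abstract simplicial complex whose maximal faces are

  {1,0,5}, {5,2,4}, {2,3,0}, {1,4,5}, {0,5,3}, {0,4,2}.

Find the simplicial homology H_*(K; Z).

Order the vertices as 0 < 1 < 2 < 3 < 4 < 5. Listing each simplex with vertices in this order, K has dimension 2 with simplices:

  0-simplices (6): [0], [1], [2], [3], [4], [5]
  1-simplices (12): [0,1], [0,2], [0,3], [0,4], [0,5], [1,4], [1,5], [2,3], [2,4], [2,5], [3,5], [4,5]
  2-simplices (6): [0,1,5], [0,2,3], [0,2,4], [0,3,5], [1,4,5], [2,4,5]

giving chain groups C_0 ≅ Z^6, C_1 ≅ Z^12, C_2 ≅ Z^6.

Boundary ∂_1: C_1 → C_0 maps an edge to its endpoints' difference, ∂[p,q] = q − p.
The resulting 6×12 matrix has rank 5, and its Smith normal form has invariant factors (1,1,1,1,1).

Boundary ∂_2: C_2 → C_1 sends each 2-simplex [p,q,r] to [q,r] − [p,r] + [p,q]. For instance
  ∂[2,4,5] = [4,5] − [2,5] + [2,4],
  ∂[0,3,5] = [3,5] − [0,5] + [0,3].
As a 12×6 matrix over Z this has rank 6, with invariant factors (1,1,1,1,1,1).

Now H_k = ker ∂_k / im ∂_{k+1}, so:

  H_0: rank C_0 − rank ∂_1 = 6 − 5 = 1, and the invariant factors of ∂_1 are all 1, so H_0 ≅ Z.
  H_1: rank ker ∂_1 − rank ∂_2 = (12 − 5) − 6 = 1, and the invariant factors of ∂_2 are all 1, so H_1 ≅ Z.
  H_2: rank ker ∂_2 − rank ∂_3 = (6 − 6) − 0 = 0, and there is no ∂_3, so H_2 ≅ 0.

H_0 ≅ Z,  H_1 ≅ Z,  H_2 = 0.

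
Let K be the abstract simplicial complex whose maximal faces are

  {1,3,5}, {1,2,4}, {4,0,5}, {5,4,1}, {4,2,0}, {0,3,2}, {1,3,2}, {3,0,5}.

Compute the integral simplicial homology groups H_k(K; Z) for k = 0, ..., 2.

Fix the vertex order 0 < 1 < 2 < 3 < 4 < 5 and write every simplex with vertices in increasing order. Then dim K = 2 and the simplices of K are:

  0-simplices (6): [0], [1], [2], [3], [4], [5]
  1-simplices (12): [0,2], [0,3], [0,4], [0,5], [1,2], [1,3], [1,4], [1,5], [2,3], [2,4], [3,5], [4,5]
  2-simplices (8): [0,2,3], [0,2,4], [0,3,5], [0,4,5], [1,2,3], [1,2,4], [1,3,5], [1,4,5]

Hence C_0 ≅ Z^6, C_1 ≅ Z^12, C_2 ≅ Z^8.

Boundary ∂_1: C_1 → C_0 sends each edge [p,q] (with p < q) to q − p. For instance
  ∂[0,3] = [3] − [0].
This gives a 6×12 integer matrix of rank 5; reducing to Smith normal form yields diagonal entries (1,1,1,1,1).

∂_2: C_2 → C_1 sends each 2-simplex [p,q,r] to [q,r] − [p,r] + [p,q]. For instance
  ∂[1,2,4] = [2,4] − [1,4] + [1,2],
  ∂[0,2,4] = [2,4] − [0,4] + [0,2].
This gives a 12×8 integer matrix of rank 7; reducing to Smith normal form yields diagonal entries (1,1,1,1,1,1,1).

Now H_k = ker ∂_k / im ∂_{k+1}, so:

  H_0: rank C_0 − rank ∂_1 = 6 − 5 = 1, and the invariant factors of ∂_1 are all 1, so H_0 ≅ Z.
  H_1: rank ker ∂_1 − rank ∂_2 = (12 − 5) − 7 = 0, and the invariant factors of ∂_2 are all 1, so H_1 ≅ 0.
  H_2: rank ker ∂_2 − rank ∂_3 = (8 − 7) − 0 = 1, and there is no ∂_3, so H_2 ≅ Z.

(K is a triangulation of the 2-sphere S^2.)

H_0 ≅ Z,  H_1 = 0,  H_2 ≅ Z.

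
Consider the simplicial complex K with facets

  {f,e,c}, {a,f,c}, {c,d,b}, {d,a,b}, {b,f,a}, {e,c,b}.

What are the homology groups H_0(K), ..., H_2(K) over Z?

H_0 ≅ Z,  H_1 ≅ Z,  H_2 = 0.

We work with the vertex ordering a < b < c < d < e < f. The simplices of K, each written with vertices in increasing order, are:

  0-simplices (6): a, b, c, d, e, f
  1-simplices (12): ab, ac, ad, af, bc, bd, be, bf, cd, ce, cf, ef
  2-simplices (6): abd, abf, acf, bcd, bce, cef

so the chain groups are C_0 ≅ Z^6, C_1 ≅ Z^12, C_2 ≅ Z^6.

The boundary map ∂_1: C_1 → C_0 sends each edge [p,q] (with p < q) to q − p. For instance
  ∂bf = f − b.
As a 6×12 matrix over Z this has rank 5, with invariant factors (1,1,1,1,1).

The boundary map ∂_2: C_2 → C_1 sends each 2-simplex [p,q,r] to [q,r] − [p,r] + [p,q]. For instance
  ∂abf = bf − af + ab,
  ∂bcd = cd − bd + bc.
The resulting 12×6 matrix has rank 6, and its Smith normal form has invariant factors (1,1,1,1,1,1).

Computing H_k = (kernel of ∂_k) / (image of ∂_{k+1}):

  H_0: rank C_0 − rank ∂_1 = 6 − 5 = 1, and the invariant factors of ∂_1 are all 1, so H_0 = Z.
  H_1: rank ker ∂_1 − rank ∂_2 = (12 − 5) − 6 = 1, and the invariant factors of ∂_2 are all 1, so H_1 = Z.
  H_2: rank ker ∂_2 − rank ∂_3 = (6 − 6) − 0 = 0, and there is no ∂_3, so H_2 = 0.

(K is a triangulation of the cylinder S^1 x I.)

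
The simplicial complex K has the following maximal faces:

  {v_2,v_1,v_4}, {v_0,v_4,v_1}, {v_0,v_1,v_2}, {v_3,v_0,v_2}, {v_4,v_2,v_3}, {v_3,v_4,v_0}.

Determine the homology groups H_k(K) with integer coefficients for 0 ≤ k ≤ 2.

H_0 = Z,  H_1 = 0,  H_2 = Z.

K has 5 vertices, 9 edges, 6 triangles.
rank ∂_0 = 0, rank ∂_1 = 4 ⇒ b_0 = 5 − 0 − 4 = 1; all invariant factors of ∂_1 are 1 so no torsion. So H_0 ≅ Z.
rank ∂_1 = 4, rank ∂_2 = 5 ⇒ b_1 = 9 − 4 − 5 = 0; all invariant factors of ∂_2 are 1 so no torsion. So H_1 ≅ 0.
rank ∂_2 = 5, rank ∂_3 = 0 ⇒ b_2 = 6 − 5 − 0 = 1. So H_2 ≅ Z.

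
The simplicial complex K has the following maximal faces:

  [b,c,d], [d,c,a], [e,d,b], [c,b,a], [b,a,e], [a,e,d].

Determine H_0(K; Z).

Fix the vertex order a < b < c < d < e and write every simplex with vertices in increasing order. Then dim K = 2 and the simplices of K are:

  0-simplices (5): a, b, c, d, e
  1-simplices (9): ab, ac, ad, ae, bc, bd, be, cd, de
  2-simplices (6): abc, abe, acd, ade, bcd, bde

so the chain groups are C_0 ≅ Z^5, C_1 ≅ Z^9, C_2 ≅ Z^6.

The boundary map ∂_1: C_1 → C_0 sends each edge [p,q] (with p < q) to q − p.
As a 5×9 matrix over Z this has rank 4, with invariant factors (1,1,1,1).

Boundary ∂_2: C_2 → C_1 maps a triangle to the signed sum of its edges. For instance
  ∂bde = de − be + bd,
  ∂acd = cd − ad + ac.
The resulting 9×6 matrix has rank 5, and its Smith normal form has invariant factors (1,1,1,1,1).

Computing H_k = (kernel of ∂_k) / (image of ∂_{k+1}):

  H_0: rank C_0 − rank ∂_1 = 5 − 4 = 1, and the invariant factors of ∂_1 are all 1, so H_0 = Z.

(K is a triangulation of the 2-sphere S^2.)

H_0 ≅ Z.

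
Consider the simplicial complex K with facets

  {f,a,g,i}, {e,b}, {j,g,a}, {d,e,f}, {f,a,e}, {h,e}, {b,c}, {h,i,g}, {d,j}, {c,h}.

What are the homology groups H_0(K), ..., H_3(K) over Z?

Take the total order a < b < c < d < e < f < g < h < i < j on the vertex set. Then K (dimension 3) consists of the simplices:

  0-simplices (10): a, b, c, d, e, f, g, h, i, j
  1-simplices (19): ae, af, ag, ai, aj, bc, be, ch, de, df, dj, ef, eh, fg, fi, gh, gi, gj, hi
  2-simplices (8): aef, afg, afi, agi, agj, def, fgi, ghi
  3-simplices (1): afgi

giving chain groups C_0 ≅ Z^10, C_1 ≅ Z^19, C_2 ≅ Z^8, C_3 ≅ Z^1.

The boundary map ∂_1: C_1 → C_0 maps an edge to its endpoints' difference, ∂[p,q] = q − p. For instance
  ∂ai = i − a.
This gives a 10×19 integer matrix of rank 9; reducing to Smith normal form yields diagonal entries (1,1,1,1,1,1,1,1,1).

The boundary map ∂_2: C_2 → C_1 maps a triangle to the signed sum of its edges. For instance
  ∂def = ef − df + de,
  ∂agj = gj − aj + ag.
This gives a 19×8 integer matrix of rank 7; reducing to Smith normal form yields diagonal entries (1,1,1,1,1,1,1).

∂_3: C_3 → C_2 sends each 3-simplex σ to the alternating sum Σ_i (−1)^i (σ with its i-th vertex removed). For instance
  ∂afgi = fgi − agi + afi − afg.
This gives a 8×1 integer matrix of rank 1; reducing to Smith normal form yields diagonal entries (1).

Reading off H_k = ker ∂_k / im ∂_{k+1}:

  H_0: rank C_0 − rank ∂_1 = 10 − 9 = 1, and the invariant factors of ∂_1 are all 1, so H_0 ≅ Z.
  H_1: rank ker ∂_1 − rank ∂_2 = (19 − 9) − 7 = 3, and the invariant factors of ∂_2 are all 1, so H_1 ≅ Z^3.
  H_2: rank ker ∂_2 − rank ∂_3 = (8 − 7) − 1 = 0, and the invariant factors of ∂_3 are all 1, so H_2 ≅ 0.
  H_3: rank ker ∂_3 − rank ∂_4 = (1 − 1) − 0 = 0, and there is no ∂_4, so H_3 ≅ 0.

As a check, the Euler characteristic is 10 − 19 + 8 − 1 = -2, which agrees with 1 − 3 + 0 − 0 = -2.

H_0 ≅ Z,  H_1 ≅ Z^3,  H_2 = 0,  H_3 = 0.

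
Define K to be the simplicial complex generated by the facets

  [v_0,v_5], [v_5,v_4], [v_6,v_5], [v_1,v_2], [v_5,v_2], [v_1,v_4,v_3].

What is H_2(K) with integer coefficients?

H_2 ≅ 0.

K has 7 vertices, 8 edges, 1 triangle.
rank ∂_2 = 1, rank ∂_3 = 0 ⇒ b_2 = 1 − 1 − 0 = 0. So H_2 = 0.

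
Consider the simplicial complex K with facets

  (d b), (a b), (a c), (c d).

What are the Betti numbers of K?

We work with the vertex ordering a < b < c < d. The simplices of K, each written with vertices in increasing order, are:

  0-simplices (4): a, b, c, d
  1-simplices (4): ab, ac, bd, cd

giving chain groups C_0 ≅ Z^4, C_1 ≅ Z^4.

Boundary ∂_1: C_1 → C_0 maps an edge to its endpoints' difference, ∂[p,q] = q − p.
The 4×4 boundary matrix has rank 3 and Smith normal form diag(1,1,1).

Computing H_k = (kernel of ∂_k) / (image of ∂_{k+1}):

  H_0: rank C_0 − rank ∂_1 = 4 − 3 = 1, and the invariant factors of ∂_1 are all 1, so H_0 = Z.
  H_1: rank ker ∂_1 − rank ∂_2 = (4 − 3) − 0 = 1, and there is no ∂_2, so H_1 = Z.

Hence the Betti numbers are b_0 = 1, b_1 = 1.

b_0 = 1, b_1 = 1.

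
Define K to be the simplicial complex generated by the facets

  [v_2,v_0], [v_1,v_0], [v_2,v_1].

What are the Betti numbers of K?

b_0 = 1, b_1 = 1.

Fix the vertex order v_0 < v_1 < v_2 and write every simplex with vertices in increasing order. Then dim K = 1 and the simplices of K are:

  0-simplices (3): [v_0], [v_1], [v_2]
  1-simplices (3): [v_0,v_1], [v_0,v_2], [v_1,v_2]

Hence C_0 ≅ Z^3, C_1 ≅ Z^3.

The boundary map ∂_1: C_1 → C_0 sends each edge [p,q] (with p < q) to q − p.
As a 3×3 matrix over Z this has rank 2, with invariant factors (1,1).

Now H_k = ker ∂_k / im ∂_{k+1}, so:

  H_0: rank C_0 − rank ∂_1 = 3 − 2 = 1, and the invariant factors of ∂_1 are all 1, so H_0 ≅ Z.
  H_1: rank ker ∂_1 − rank ∂_2 = (3 − 2) − 0 = 1, and there is no ∂_2, so H_1 ≅ Z.

(K is a triangulation of the circle S^1.)

Hence the Betti numbers are b_0 = 1, b_1 = 1.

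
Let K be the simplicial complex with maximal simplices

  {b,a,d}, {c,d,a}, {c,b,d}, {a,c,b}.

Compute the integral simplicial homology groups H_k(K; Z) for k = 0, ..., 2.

H_0 ≅ Z,  H_1 = 0,  H_2 ≅ Z.

K has 4 vertices, 6 edges, 4 triangles.
rank ∂_0 = 0, rank ∂_1 = 3 ⇒ b_0 = 4 − 0 − 3 = 1; all invariant factors of ∂_1 are 1 so no torsion. So H_0 = Z.
rank ∂_1 = 3, rank ∂_2 = 3 ⇒ b_1 = 6 − 3 − 3 = 0; all invariant factors of ∂_2 are 1 so no torsion. So H_1 = 0.
rank ∂_2 = 3, rank ∂_3 = 0 ⇒ b_2 = 4 − 3 − 0 = 1. So H_2 = Z.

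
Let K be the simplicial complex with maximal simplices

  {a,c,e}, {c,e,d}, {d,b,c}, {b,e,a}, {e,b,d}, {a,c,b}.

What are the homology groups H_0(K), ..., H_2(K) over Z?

Fix the vertex order a < b < c < d < e and write every simplex with vertices in increasing order. Then dim K = 2 and the simplices of K are:

  0-simplices (5): a, b, c, d, e
  1-simplices (9): ab, ac, ae, bc, bd, be, cd, ce, de
  2-simplices (6): abc, abe, ace, bcd, bde, cde

Hence C_0 ≅ Z^5, C_1 ≅ Z^9, C_2 ≅ Z^6.

The boundary map ∂_1: C_1 → C_0 is given by ∂[p,q] = [q] − [p]. For instance
  ∂ab = b − a.
As a 5×9 matrix over Z this has rank 4, with invariant factors (1,1,1,1).

Boundary ∂_2: C_2 → C_1 sends each 2-simplex [p,q,r] to [q,r] − [p,r] + [p,q]. For instance
  ∂abe = be − ae + ab,
  ∂abc = bc − ac + ab.
The resulting 9×6 matrix has rank 5, and its Smith normal form has invariant factors (1,1,1,1,1).

Now H_k = ker ∂_k / im ∂_{k+1}, so:

  H_0: rank C_0 − rank ∂_1 = 5 − 4 = 1, and the invariant factors of ∂_1 are all 1, so H_0 ≅ Z.
  H_1: rank ker ∂_1 − rank ∂_2 = (9 − 4) − 5 = 0, and the invariant factors of ∂_2 are all 1, so H_1 ≅ 0.
  H_2: rank ker ∂_2 − rank ∂_3 = (6 − 5) − 0 = 1, and there is no ∂_3, so H_2 ≅ Z.

As a check, the Euler characteristic is 5 − 9 + 6 = 2, which agrees with 1 − 0 + 1 = 2.

H_0 = Z,  H_1 = 0,  H_2 = Z.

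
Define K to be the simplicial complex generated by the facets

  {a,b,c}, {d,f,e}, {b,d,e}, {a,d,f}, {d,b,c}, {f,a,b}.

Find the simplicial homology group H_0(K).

Fix the vertex order a < b < c < d < e < f and write every simplex with vertices in increasing order. Then dim K = 2 and the simplices of K are:

  0-simplices (6): a, b, c, d, e, f
  1-simplices (12): ab, ac, ad, af, bc, bd, be, bf, cd, de, df, ef
  2-simplices (6): abc, abf, adf, bcd, bde, def

so the chain groups are C_0 ≅ Z^6, C_1 ≅ Z^12, C_2 ≅ Z^6.

∂_1: C_1 → C_0 sends each edge [p,q] (with p < q) to q − p.
This gives a 6×12 integer matrix of rank 5; reducing to Smith normal form yields diagonal entries (1,1,1,1,1).

Boundary ∂_2: C_2 → C_1 maps a triangle to the signed sum of its edges. For instance
  ∂def = ef − df + de,
  ∂abc = bc − ac + ab.
This gives a 12×6 integer matrix of rank 6; reducing to Smith normal form yields diagonal entries (1,1,1,1,1,1).

Computing H_k = (kernel of ∂_k) / (image of ∂_{k+1}):

  H_0: rank C_0 − rank ∂_1 = 6 − 5 = 1, and the invariant factors of ∂_1 are all 1, so H_0 = Z.

(K is a triangulation of the cylinder S^1 x I.)

H_0 = Z.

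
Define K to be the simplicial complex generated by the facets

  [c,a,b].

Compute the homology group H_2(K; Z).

H_2 ≅ 0.

Take the total order a < b < c on the vertex set. Then K (dimension 2) consists of the simplices:

  0-simplices (3): a, b, c
  1-simplices (3): ab, ac, bc
  2-simplices (1): abc

so the chain groups are C_0 ≅ Z^3, C_1 ≅ Z^3, C_2 ≅ Z^1.

The boundary map ∂_1: C_1 → C_0 is given by ∂[p,q] = [q] − [p]. For instance
  ∂ab = b − a.
As a 3×3 matrix over Z this has rank 2, with invariant factors (1,1).

The boundary map ∂_2: C_2 → C_1 sends each 2-simplex [p,q,r] to [q,r] − [p,r] + [p,q]. For instance
  ∂abc = bc − ac + ab.
This gives a 3×1 integer matrix of rank 1; reducing to Smith normal form yields diagonal entries (1).

From H_k ≅ ker(∂_k) / im(∂_{k+1}) we obtain:

  H_2: rank ker ∂_2 − rank ∂_3 = (1 − 1) − 0 = 0, and there is no ∂_3, so H_2 = 0.

(K is a triangulation of the 2-simplex.)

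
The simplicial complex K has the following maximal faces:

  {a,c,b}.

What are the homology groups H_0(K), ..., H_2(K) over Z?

H_0 ≅ Z,  H_1 = 0,  H_2 = 0.

Fix the vertex order a < b < c and write every simplex with vertices in increasing order. Then dim K = 2 and the simplices of K are:

  0-simplices (3): a, b, c
  1-simplices (3): ab, ac, bc
  2-simplices (1): abc

giving chain groups C_0 ≅ Z^3, C_1 ≅ Z^3, C_2 ≅ Z^1.

Boundary ∂_1: C_1 → C_0 is given by ∂[p,q] = [q] − [p].
The resulting 3×3 matrix has rank 2, and its Smith normal form has invariant factors (1,1).

Boundary ∂_2: C_2 → C_1 sends each 2-simplex [p,q,r] to [q,r] − [p,r] + [p,q]. For instance
  ∂abc = bc − ac + ab.
This gives a 3×1 integer matrix of rank 1; reducing to Smith normal form yields diagonal entries (1).

From H_k ≅ ker(∂_k) / im(∂_{k+1}) we obtain:

  H_0: rank C_0 − rank ∂_1 = 3 − 2 = 1, and the invariant factors of ∂_1 are all 1, so H_0 ≅ Z.
  H_1: rank ker ∂_1 − rank ∂_2 = (3 − 2) − 1 = 0, and the invariant factors of ∂_2 are all 1, so H_1 ≅ 0.
  H_2: rank ker ∂_2 − rank ∂_3 = (1 − 1) − 0 = 0, and there is no ∂_3, so H_2 ≅ 0.

As a check, the Euler characteristic is 3 − 3 + 1 = 1, which agrees with 1 − 0 + 0 = 1.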